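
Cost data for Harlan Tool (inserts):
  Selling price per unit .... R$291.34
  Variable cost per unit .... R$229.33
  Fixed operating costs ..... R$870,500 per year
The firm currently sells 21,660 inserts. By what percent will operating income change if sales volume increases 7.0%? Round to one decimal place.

Contribution at this volume is 21,660 × R$62.01 = R$1,343,136.60.
Subtracting fixed costs: EBIT = R$1,343,136.60 − R$870,500 = R$472,636.60.
Degree of operating leverage = R$1,343,136.60 / R$472,636.60 = 2.8418.
So EBIT moves 2.8418 × (+7.0%) = +19.9%.

+19.9%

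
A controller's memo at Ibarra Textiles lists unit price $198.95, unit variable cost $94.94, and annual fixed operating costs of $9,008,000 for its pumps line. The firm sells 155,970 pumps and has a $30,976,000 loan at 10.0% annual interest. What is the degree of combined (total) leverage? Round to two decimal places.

At 155,970 units, contribution = 155,970 × $104.01 = $16,222,439.70.
EBIT = $16,222,439.70 − $9,008,000 = $7,214,439.70. Interest = $3,097,600.00, so EBIT − I = $4,116,839.70.
DCL = contribution ÷ (EBIT − I) = $16,222,439.70 ÷ $4,116,839.70 = 3.9405.

3.94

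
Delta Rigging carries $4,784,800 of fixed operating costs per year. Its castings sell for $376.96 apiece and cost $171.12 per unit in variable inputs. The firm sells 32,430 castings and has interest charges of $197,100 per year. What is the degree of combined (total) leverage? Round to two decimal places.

3.94

At 32,430 units, contribution = 32,430 × $205.84 = $6,675,391.20.
EBIT = $6,675,391.20 − $4,784,800 = $1,890,591.20. Interest = $197,100.00, so EBIT − I = $1,693,491.20.
Degree of total leverage = total CM / (EBIT − interest) = $6,675,391.20 / $1,693,491.20 = 3.9418.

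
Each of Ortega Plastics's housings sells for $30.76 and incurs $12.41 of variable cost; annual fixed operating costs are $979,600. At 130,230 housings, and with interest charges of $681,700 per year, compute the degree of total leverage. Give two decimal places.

Total contribution margin = 130,230 × $18.35 = $2,389,720.50.
Operating income = contribution − fixed costs = $2,389,720.50 − $979,600 = $1,410,120.50. Interest = $681,700.00.
DOL = $2,389,720.50 ÷ $1,410,120.50 = 1.6947; DFL = $1,410,120.50 ÷ $728,420.50 = 1.9359.
Combined leverage = 1.6947 × 1.9359 = 3.2808.

3.28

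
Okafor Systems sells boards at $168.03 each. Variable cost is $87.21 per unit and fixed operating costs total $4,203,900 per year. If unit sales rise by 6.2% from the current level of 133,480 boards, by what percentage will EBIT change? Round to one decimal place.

Total contribution margin = 133,480 × $80.82 = $10,787,853.60.
Subtracting fixed costs: EBIT = $10,787,853.60 − $4,203,900 = $6,583,953.60.
So DOL = total CM / EBIT = $10,787,853.60 / $6,583,953.60 = 1.6385.
%ΔEBIT = DOL × %ΔSales = 1.6385 × +6.2% = +10.2%.

+10.2%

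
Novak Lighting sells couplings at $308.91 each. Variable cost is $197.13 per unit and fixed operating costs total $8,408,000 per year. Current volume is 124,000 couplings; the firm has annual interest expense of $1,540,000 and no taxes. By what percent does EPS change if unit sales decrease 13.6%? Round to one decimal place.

Contribution at this volume is 124,000 × $111.78 = $13,860,720.00.
Subtracting fixed costs: EBIT = $13,860,720.00 − $8,408,000 = $5,452,720.00.
After interest of $1,540,000.00, pre-tax earnings = $3,912,720.00.
Degree of combined leverage = contribution ÷ (EBIT − I) = $13,860,720.00 ÷ $3,912,720.00 = 3.5425.
%ΔEPS = DCL × %ΔSales = 3.5425 × -13.6% = -48.2%.

-48.2%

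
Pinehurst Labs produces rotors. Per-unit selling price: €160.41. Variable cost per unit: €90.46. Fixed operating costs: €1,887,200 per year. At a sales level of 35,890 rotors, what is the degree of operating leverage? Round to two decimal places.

Contribution at this volume is 35,890 × €69.95 = €2,510,505.50.
Subtracting fixed costs: EBIT = €2,510,505.50 − €1,887,200 = €623,305.50.
DOL = contribution ÷ EBIT = €2,510,505.50 ÷ €623,305.50 = 4.0277.

4.03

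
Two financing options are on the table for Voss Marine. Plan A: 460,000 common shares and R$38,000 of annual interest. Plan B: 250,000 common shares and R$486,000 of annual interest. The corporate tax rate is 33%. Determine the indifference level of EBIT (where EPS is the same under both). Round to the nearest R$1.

R$1,019,333

Set EPS_A = EPS_B: (EBIT − R$38,000)(1 − 0.33) ÷ 460,000 = (EBIT − R$486,000)(1 − 0.33) ÷ 250,000.
The (1 − t) factor cancels: (EBIT − 38,000) × 250,000 = (EBIT − 486,000) × 460,000.
EBIT × (460,000 − 250,000) = 486,000 × 460,000 − 38,000 × 250,000 = 214,060,000,000, so EBIT = 214,060,000,000 ÷ 210,000 = 1,019,333.33.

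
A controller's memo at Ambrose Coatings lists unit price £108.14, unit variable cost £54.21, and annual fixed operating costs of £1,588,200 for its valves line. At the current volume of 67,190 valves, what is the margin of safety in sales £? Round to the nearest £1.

£4,081,281

Unit CM = price − variable cost = £108.14 − £54.21 = £53.93. Break-even units = £1,588,200 ÷ £53.93 = 29,449.29; break-even revenue = 29,449.29 × £108.14 = £3,184,645.80.
Current sales = 67,190 × £108.14 = £7,265,926.60.
Margin of safety = £7,265,926.60 − £3,184,645.80 = £4,081,281.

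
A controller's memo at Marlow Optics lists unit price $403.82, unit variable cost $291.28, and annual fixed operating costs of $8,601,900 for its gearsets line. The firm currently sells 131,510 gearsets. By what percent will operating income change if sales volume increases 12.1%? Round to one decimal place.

Contribution at this volume is 131,510 × $112.54 = $14,800,135.40.
Subtracting fixed costs: EBIT = $14,800,135.40 − $8,601,900 = $6,198,235.40.
Degree of operating leverage = $14,800,135.40 / $6,198,235.40 = 2.3878.
So EBIT moves 2.3878 × (+12.1%) = +28.9%.

+28.9%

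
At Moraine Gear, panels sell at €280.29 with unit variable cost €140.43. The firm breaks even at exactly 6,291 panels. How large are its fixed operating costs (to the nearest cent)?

€879,859.26

Each unit contributes €280.29 − €140.43 = €139.86.
Since BE = FC / CM, FC = 6,291 × €139.86 = €879,859.26.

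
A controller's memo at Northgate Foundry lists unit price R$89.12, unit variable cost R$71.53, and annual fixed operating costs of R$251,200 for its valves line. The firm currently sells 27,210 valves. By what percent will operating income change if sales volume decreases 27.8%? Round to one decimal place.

-58.5%

At 27,210 units, contribution = 27,210 × R$17.59 = R$478,623.90.
Subtracting fixed costs: EBIT = R$478,623.90 − R$251,200 = R$227,423.90.
So DOL = total CM / EBIT = R$478,623.90 / R$227,423.90 = 2.1045.
%ΔEBIT = DOL × %ΔSales = 2.1045 × -27.8% = -58.5%.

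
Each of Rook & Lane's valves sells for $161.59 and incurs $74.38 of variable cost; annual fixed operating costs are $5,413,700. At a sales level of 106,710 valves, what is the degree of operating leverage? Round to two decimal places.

Contribution at this volume is 106,710 × $87.21 = $9,306,179.10.
Operating income = contribution − fixed costs = $9,306,179.10 − $5,413,700 = $3,892,479.10.
So DOL = total CM / EBIT = $9,306,179.10 / $3,892,479.10 = 2.3908.

2.39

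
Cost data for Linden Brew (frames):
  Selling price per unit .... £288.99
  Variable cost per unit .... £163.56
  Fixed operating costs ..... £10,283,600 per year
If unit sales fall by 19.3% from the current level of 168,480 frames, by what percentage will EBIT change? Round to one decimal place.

Total contribution margin = 168,480 × £125.43 = £21,132,446.40.
Subtracting fixed costs: EBIT = £21,132,446.40 − £10,283,600 = £10,848,846.40.
DOL = contribution ÷ EBIT = £21,132,446.40 ÷ £10,848,846.40 = 1.9479.
So EBIT moves 1.9479 × (-19.3%) = -37.6%.

-37.6%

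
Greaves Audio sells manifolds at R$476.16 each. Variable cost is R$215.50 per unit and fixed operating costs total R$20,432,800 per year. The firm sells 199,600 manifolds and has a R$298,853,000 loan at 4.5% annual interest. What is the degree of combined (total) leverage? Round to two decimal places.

Total contribution margin = 199,600 × R$260.66 = R$52,027,736.00.
Subtracting fixed costs: EBIT = R$52,027,736.00 − R$20,432,800 = R$31,594,936.00. Interest = R$13,448,385.00.
DOL = R$52,027,736.00 ÷ R$31,594,936.00 = 1.6467; DFL = R$31,594,936.00 ÷ R$18,146,551.00 = 1.7411.
DCL = DOL × DFL = 1.6467 × 1.7411 = 2.8671.

2.87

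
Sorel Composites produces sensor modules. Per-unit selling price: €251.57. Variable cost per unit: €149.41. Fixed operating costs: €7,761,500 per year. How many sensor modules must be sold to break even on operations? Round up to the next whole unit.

Each unit contributes €251.57 − €149.41 = €102.16.
Break-even volume = fixed costs ÷ CM per unit = €7,761,500 ÷ €102.16 = 75,973.96, so 75,974 sensor modules.

75,974 sensor modules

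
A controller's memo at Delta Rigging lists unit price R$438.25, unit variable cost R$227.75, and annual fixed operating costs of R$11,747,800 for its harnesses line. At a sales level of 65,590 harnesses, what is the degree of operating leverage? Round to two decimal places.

Contribution at this volume is 65,590 × R$210.50 = R$13,806,695.00.
Subtracting fixed costs: EBIT = R$13,806,695.00 − R$11,747,800 = R$2,058,895.00.
Degree of operating leverage = R$13,806,695.00 / R$2,058,895.00 = 6.7059.

6.71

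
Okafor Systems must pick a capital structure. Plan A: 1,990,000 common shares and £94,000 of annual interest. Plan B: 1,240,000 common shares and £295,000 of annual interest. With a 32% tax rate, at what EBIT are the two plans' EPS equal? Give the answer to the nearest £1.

£627,320

Set EPS_A = EPS_B: (EBIT − £94,000)(1 − 0.32) ÷ 1,990,000 = (EBIT − £295,000)(1 − 0.32) ÷ 1,240,000.
The (1 − t) factor cancels: (EBIT − 94,000) × 1,240,000 = (EBIT − 295,000) × 1,990,000.
EBIT × (1,990,000 − 1,240,000) = 295,000 × 1,990,000 − 94,000 × 1,240,000 = 470,490,000,000, so EBIT = 470,490,000,000 ÷ 750,000 = 627,320.00.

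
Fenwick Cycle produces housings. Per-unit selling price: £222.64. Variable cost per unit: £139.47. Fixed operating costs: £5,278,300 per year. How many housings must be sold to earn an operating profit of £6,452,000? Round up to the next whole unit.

141,041 housings

Contribution margin per unit = £222.64 − £139.47 = £83.17.
Units = (FC + target) / CM = (£5,278,300 + £6,452,000) / £83.17 = 141,040.04, so 141,041 housings.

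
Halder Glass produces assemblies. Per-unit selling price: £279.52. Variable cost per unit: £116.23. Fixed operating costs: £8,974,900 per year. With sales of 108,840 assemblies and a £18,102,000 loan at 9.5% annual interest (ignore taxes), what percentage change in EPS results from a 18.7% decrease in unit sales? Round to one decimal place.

-47.0%

Contribution at this volume is 108,840 × £163.29 = £17,772,483.60.
Operating income = contribution − fixed costs = £17,772,483.60 − £8,974,900 = £8,797,583.60.
After interest of £1,719,690.00, pre-tax earnings = £7,077,893.60.
Degree of combined leverage = contribution ÷ (EBIT − I) = £17,772,483.60 ÷ £7,077,893.60 = 2.5110.
%ΔEPS = DCL × %ΔSales = 2.5110 × -18.7% = -47.0%.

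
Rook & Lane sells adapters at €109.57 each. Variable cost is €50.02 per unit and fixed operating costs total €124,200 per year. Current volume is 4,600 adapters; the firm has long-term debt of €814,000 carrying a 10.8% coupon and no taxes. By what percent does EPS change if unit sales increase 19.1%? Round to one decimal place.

+84.6%

Total contribution margin = 4,600 × €59.55 = €273,930.00.
Subtracting fixed costs: EBIT = €273,930.00 − €124,200 = €149,730.00.
After interest of €87,912.00, pre-tax earnings = €61,818.00.
Degree of combined leverage = contribution ÷ (EBIT − I) = €273,930.00 ÷ €61,818.00 = 4.4312.
%ΔEPS = DCL × %ΔSales = 4.4312 × +19.1% = +84.6%.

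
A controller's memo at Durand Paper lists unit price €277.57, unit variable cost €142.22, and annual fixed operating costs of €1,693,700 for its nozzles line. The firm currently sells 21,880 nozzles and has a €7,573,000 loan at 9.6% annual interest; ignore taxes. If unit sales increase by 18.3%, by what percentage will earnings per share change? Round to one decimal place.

At 21,880 units, contribution = 21,880 × €135.35 = €2,961,458.00.
EBIT = €2,961,458.00 − €1,693,700 = €1,267,758.00.
After interest of €727,008.00, pre-tax earnings = €540,750.00.
Degree of combined leverage = contribution ÷ (EBIT − I) = €2,961,458.00 ÷ €540,750.00 = 5.4766.
EPS therefore changes by 5.4766 × (+18.3%) = +100.2%.

+100.2%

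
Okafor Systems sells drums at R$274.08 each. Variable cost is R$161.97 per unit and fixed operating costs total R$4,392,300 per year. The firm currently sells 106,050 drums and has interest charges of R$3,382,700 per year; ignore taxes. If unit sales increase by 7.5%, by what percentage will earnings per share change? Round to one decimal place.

+21.7%

At 106,050 units, contribution = 106,050 × R$112.11 = R$11,889,265.50.
EBIT = R$11,889,265.50 − R$4,392,300 = R$7,496,965.50.
Interest = R$3,382,700.00, so EBIT − I = R$4,114,265.50.
DCL = total CM / (EBIT − I) = R$11,889,265.50 / R$4,114,265.50 = 2.8898.
%ΔEPS = DCL × %ΔSales = 2.8898 × +7.5% = +21.7%.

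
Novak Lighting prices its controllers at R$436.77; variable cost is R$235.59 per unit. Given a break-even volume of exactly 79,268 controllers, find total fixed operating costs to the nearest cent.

Each unit contributes R$436.77 − R$235.59 = R$201.18.
Fixed costs = break-even units × CM = 79,268 × R$201.18 = R$15,947,136.24.

R$15,947,136.24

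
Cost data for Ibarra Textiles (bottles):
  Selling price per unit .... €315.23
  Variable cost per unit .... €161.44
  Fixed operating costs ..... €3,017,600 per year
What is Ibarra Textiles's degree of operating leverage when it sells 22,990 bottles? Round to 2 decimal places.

Total contribution margin = 22,990 × €153.79 = €3,535,632.10.
Subtracting fixed costs: EBIT = €3,535,632.10 − €3,017,600 = €518,032.10.
So DOL = total CM / EBIT = €3,535,632.10 / €518,032.10 = 6.8251.

6.83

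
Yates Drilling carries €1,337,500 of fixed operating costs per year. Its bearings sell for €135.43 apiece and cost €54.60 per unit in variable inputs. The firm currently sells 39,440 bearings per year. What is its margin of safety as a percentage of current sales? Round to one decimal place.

58.0%

Each unit contributes €135.43 − €54.60 = €80.83. Break-even units = €1,337,500 ÷ €80.83 = 16,547.07; break-even revenue = 16,547.07 × €135.43 = €2,240,970.25.
Actual sales revenue = 39,440 × €135.43 = €5,341,359.20.
Margin of safety = (€5,341,359.20 − €2,240,970.25) ÷ €5,341,359.20 = 58.0%.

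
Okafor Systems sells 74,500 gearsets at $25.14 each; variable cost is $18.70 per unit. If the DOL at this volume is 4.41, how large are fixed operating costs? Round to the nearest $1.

Contribution at this volume is 74,500 × $6.44 = $479,780.00.
Since DOL = CM ÷ EBIT, EBIT = $479,780.00 ÷ 4.41 = $108,793.65.
And FC = contribution − EBIT = $479,780.00 − $108,793.65 = $370,986.

$370,986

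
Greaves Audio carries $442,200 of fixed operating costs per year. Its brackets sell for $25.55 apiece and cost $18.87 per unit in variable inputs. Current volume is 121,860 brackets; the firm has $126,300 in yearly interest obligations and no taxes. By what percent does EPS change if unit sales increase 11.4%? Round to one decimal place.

Contribution at this volume is 121,860 × $6.68 = $814,024.80.
EBIT = $814,024.80 − $442,200 = $371,824.80.
Interest = $126,300.00, so EBIT − I = $245,524.80.
Degree of combined leverage = contribution ÷ (EBIT − I) = $814,024.80 ÷ $245,524.80 = 3.3154.
%ΔEPS = DCL × %ΔSales = 3.3154 × +11.4% = +37.8%.

+37.8%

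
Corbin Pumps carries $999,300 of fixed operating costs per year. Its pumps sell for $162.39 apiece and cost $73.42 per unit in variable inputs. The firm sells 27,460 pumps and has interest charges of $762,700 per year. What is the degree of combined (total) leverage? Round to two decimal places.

3.59

Contribution at this volume is 27,460 × $88.97 = $2,443,116.20.
EBIT = $2,443,116.20 − $999,300 = $1,443,816.20. Interest = $762,700.00.
DOL = $2,443,116.20 ÷ $1,443,816.20 = 1.6921; DFL = $1,443,816.20 ÷ $681,116.20 = 2.1198.
Combined leverage = 1.6921 × 2.1198 = 3.5869.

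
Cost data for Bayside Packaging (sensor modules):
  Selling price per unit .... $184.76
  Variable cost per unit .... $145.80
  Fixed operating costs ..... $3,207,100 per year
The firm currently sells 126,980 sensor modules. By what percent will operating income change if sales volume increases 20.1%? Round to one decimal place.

At 126,980 units, contribution = 126,980 × $38.96 = $4,947,140.80.
Operating income = contribution − fixed costs = $4,947,140.80 − $3,207,100 = $1,740,040.80.
So DOL = total CM / EBIT = $4,947,140.80 / $1,740,040.80 = 2.8431.
Operating income changes by 2.8431 × +20.1% = +57.1%.

+57.1%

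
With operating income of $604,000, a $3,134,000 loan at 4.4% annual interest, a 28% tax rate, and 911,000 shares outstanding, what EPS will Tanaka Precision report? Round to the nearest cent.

Pre-tax income = $604,000 − $137,896.00 = $466,104.00.
After tax at 28%: net income = $466,104.00 × 0.72 = $335,594.88.
EPS = $335,594.88 ÷ 911,000 = $0.37.

$0.37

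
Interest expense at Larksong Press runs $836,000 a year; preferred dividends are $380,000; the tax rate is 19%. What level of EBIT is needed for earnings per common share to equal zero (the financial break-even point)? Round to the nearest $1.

$1,305,136

Preferred dividends are paid after tax, so their pre-tax equivalent is $380,000 ÷ (1 − 0.19) = $469,135.80.
EPS = 0 when EBIT covers interest plus the pre-tax preferred burden: $836,000 + $469,135.80 = $1,305,135.80.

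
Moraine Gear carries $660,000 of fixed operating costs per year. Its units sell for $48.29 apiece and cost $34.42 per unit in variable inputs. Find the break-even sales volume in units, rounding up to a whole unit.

Unit CM = price − variable cost = $48.29 − $34.42 = $13.87.
Break-even volume = fixed costs ÷ CM per unit = $660,000 ÷ $13.87 = 47,584.72, so 47,585 units.

47,585 units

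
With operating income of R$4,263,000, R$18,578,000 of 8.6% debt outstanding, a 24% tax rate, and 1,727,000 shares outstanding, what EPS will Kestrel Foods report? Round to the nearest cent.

R$1.17

Pre-tax income = R$4,263,000 − R$1,597,708.00 = R$2,665,292.00.
Net income = R$2,665,292.00 × (1 − 0.24) = R$2,025,621.92.
Per share: R$2,025,621.92 / 1,727,000 shares = R$1.17.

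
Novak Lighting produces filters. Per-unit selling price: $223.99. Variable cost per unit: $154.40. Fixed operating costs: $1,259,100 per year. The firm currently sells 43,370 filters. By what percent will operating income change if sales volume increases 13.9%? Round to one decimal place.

+23.8%

Total contribution margin = 43,370 × $69.59 = $3,018,118.30.
Subtracting fixed costs: EBIT = $3,018,118.30 − $1,259,100 = $1,759,018.30.
DOL = contribution ÷ EBIT = $3,018,118.30 ÷ $1,759,018.30 = 1.7158.
So EBIT moves 1.7158 × (+13.9%) = +23.8%.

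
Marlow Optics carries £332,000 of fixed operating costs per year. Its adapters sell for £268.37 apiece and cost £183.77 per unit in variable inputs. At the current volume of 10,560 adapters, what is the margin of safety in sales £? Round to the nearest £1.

Unit CM = price − variable cost = £268.37 − £183.77 = £84.60. Break-even units = £332,000 ÷ £84.60 = 3,924.35; break-even revenue = 3,924.35 × £268.37 = £1,053,177.78.
Current sales = 10,560 × £268.37 = £2,833,987.20.
Margin of safety = £2,833,987.20 − £1,053,177.78 = £1,780,809.

£1,780,809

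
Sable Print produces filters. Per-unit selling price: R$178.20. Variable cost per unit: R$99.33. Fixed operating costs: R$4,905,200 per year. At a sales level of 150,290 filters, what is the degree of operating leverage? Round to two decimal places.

At 150,290 units, contribution = 150,290 × R$78.87 = R$11,853,372.30.
EBIT = R$11,853,372.30 − R$4,905,200 = R$6,948,172.30.
Degree of operating leverage = R$11,853,372.30 / R$6,948,172.30 = 1.7060.

1.71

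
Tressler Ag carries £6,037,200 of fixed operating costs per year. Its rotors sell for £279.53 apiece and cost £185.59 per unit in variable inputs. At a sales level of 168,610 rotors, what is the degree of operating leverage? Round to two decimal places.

Contribution at this volume is 168,610 × £93.94 = £15,839,223.40.
EBIT = £15,839,223.40 − £6,037,200 = £9,802,023.40.
DOL = contribution ÷ EBIT = £15,839,223.40 ÷ £9,802,023.40 = 1.6159.

1.62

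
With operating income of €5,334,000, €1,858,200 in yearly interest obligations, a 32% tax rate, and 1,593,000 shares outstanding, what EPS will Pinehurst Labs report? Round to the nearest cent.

€1.48

Pre-tax income = €5,334,000 − €1,858,200.00 = €3,475,800.00.
Net income = €3,475,800.00 × (1 − 0.32) = €2,363,544.00.
Per share: €2,363,544.00 / 1,593,000 shares = €1.48.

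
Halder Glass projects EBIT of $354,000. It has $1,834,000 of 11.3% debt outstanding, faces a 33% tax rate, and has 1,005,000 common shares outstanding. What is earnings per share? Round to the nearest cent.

$0.10

Pre-tax income = $354,000 − $207,242.00 = $146,758.00.
After tax at 33%: net income = $146,758.00 × 0.67 = $98,327.86.
EPS = $98,327.86 ÷ 1,005,000 = $0.10.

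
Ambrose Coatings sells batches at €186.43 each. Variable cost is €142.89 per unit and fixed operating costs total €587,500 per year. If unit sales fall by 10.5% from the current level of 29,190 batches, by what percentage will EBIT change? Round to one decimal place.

-19.5%

Contribution at this volume is 29,190 × €43.54 = €1,270,932.60.
EBIT = €1,270,932.60 − €587,500 = €683,432.60.
So DOL = total CM / EBIT = €1,270,932.60 / €683,432.60 = 1.8596.
%ΔEBIT = DOL × %ΔSales = 1.8596 × -10.5% = -19.5%.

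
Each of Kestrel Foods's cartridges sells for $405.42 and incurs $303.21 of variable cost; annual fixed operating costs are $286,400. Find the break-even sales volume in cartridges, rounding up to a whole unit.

2,803 cartridges

Each unit contributes $405.42 − $303.21 = $102.21.
Units to break even: $286,400 ÷ $102.21 = 2,802.07, rounded up to 2,803.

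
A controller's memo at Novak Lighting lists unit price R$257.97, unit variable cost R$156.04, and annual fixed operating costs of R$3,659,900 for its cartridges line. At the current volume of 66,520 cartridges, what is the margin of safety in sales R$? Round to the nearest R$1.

R$7,897,490

Contribution margin per unit = R$257.97 − R$156.04 = R$101.93. Break-even units = R$3,659,900 ÷ R$101.93 = 35,906.01; break-even revenue = 35,906.01 × R$257.97 = R$9,262,674.41.
Current sales = 66,520 × R$257.97 = R$17,160,164.40.
Margin of safety = R$17,160,164.40 − R$9,262,674.41 = R$7,897,490.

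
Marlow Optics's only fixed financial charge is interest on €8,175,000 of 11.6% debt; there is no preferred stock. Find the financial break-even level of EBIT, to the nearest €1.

Annual interest = 11.6% × €8,175,000 = €948,300.00.
With no preferred dividends, EPS = 0 when EBIT exactly covers interest, so the financial break-even EBIT is €948,300.00.

€948,300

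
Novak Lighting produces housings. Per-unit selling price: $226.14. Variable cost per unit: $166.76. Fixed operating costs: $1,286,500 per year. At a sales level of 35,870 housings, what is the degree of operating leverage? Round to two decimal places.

Total contribution margin = 35,870 × $59.38 = $2,129,960.60.
EBIT = $2,129,960.60 − $1,286,500 = $843,460.60.
Degree of operating leverage = $2,129,960.60 / $843,460.60 = 2.5253.

2.53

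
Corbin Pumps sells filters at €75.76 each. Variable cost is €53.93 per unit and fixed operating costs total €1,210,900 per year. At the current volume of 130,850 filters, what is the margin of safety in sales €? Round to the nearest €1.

€5,710,824

Each unit contributes €75.76 − €53.93 = €21.83. Break-even units = €1,210,900 ÷ €21.83 = 55,469.54; break-even revenue = 55,469.54 × €75.76 = €4,202,372.15.
Current sales = 130,850 × €75.76 = €9,913,196.00.
Margin of safety = €9,913,196.00 − €4,202,372.15 = €5,710,824.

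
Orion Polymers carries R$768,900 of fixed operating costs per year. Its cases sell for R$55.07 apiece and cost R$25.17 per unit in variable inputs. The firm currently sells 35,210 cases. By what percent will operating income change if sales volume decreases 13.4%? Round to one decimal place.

-49.7%

Contribution at this volume is 35,210 × R$29.90 = R$1,052,779.00.
Subtracting fixed costs: EBIT = R$1,052,779.00 − R$768,900 = R$283,879.00.
Degree of operating leverage = R$1,052,779.00 / R$283,879.00 = 3.7085.
So EBIT moves 3.7085 × (-13.4%) = -49.7%.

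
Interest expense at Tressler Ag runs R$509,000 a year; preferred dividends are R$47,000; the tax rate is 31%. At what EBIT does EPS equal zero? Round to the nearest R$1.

Preferred dividends are paid after tax, so their pre-tax equivalent is R$47,000 ÷ (1 − 0.31) = R$68,115.94.
EPS = 0 when EBIT covers interest plus the pre-tax preferred burden: R$509,000 + R$68,115.94 = R$577,115.94.

R$577,116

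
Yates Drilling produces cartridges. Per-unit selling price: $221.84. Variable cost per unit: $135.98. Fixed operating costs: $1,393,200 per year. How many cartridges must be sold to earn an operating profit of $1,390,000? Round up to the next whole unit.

32,416 cartridges

Unit CM = price − variable cost = $221.84 − $135.98 = $85.86.
Required volume = (fixed costs + target profit) ÷ CM = ($1,393,200 + $1,390,000) ÷ $85.86 = 32,415.56, so 32,416 cartridges.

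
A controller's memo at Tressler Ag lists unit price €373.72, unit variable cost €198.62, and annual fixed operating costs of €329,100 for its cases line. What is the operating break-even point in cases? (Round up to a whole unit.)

Contribution margin per unit = €373.72 − €198.62 = €175.10.
Units to break even: €329,100 ÷ €175.10 = 1,879.50, rounded up to 1,880.

1,880 cases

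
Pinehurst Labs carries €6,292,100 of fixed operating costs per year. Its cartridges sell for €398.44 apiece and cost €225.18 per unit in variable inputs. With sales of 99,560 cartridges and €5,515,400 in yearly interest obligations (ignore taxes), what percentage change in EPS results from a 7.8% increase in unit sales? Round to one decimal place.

+24.7%

Total contribution margin = 99,560 × €173.26 = €17,249,765.60.
Operating income = contribution − fixed costs = €17,249,765.60 − €6,292,100 = €10,957,665.60.
Interest = €5,515,400.00, so EBIT − I = €5,442,265.60.
Degree of combined leverage = contribution ÷ (EBIT − I) = €17,249,765.60 ÷ €5,442,265.60 = 3.1696.
%ΔEPS = DCL × %ΔSales = 3.1696 × +7.8% = +24.7%.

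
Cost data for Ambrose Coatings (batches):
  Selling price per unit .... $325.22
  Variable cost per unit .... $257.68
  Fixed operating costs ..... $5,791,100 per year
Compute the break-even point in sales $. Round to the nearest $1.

Contribution margin per unit = $325.22 − $257.68 = $67.54, a CM ratio of $67.54 ÷ $325.22 = 0.2077.
Break-even sales = FC ÷ CM ratio = $5,791,100 × $325.22 / $67.54 = $27,885,424.

$27,885,424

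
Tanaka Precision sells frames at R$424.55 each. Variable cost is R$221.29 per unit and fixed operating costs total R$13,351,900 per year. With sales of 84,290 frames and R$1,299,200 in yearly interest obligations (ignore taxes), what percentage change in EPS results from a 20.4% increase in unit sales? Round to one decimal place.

+140.8%

Total contribution margin = 84,290 × R$203.26 = R$17,132,785.40.
Subtracting fixed costs: EBIT = R$17,132,785.40 − R$13,351,900 = R$3,780,885.40.
After interest of R$1,299,200.00, pre-tax earnings = R$2,481,685.40.
Degree of combined leverage = contribution ÷ (EBIT − I) = R$17,132,785.40 ÷ R$2,481,685.40 = 6.9037.
%ΔEPS = DCL × %ΔSales = 6.9037 × +20.4% = +140.8%.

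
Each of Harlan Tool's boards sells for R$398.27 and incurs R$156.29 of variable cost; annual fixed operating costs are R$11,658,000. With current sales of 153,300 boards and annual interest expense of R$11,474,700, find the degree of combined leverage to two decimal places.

At 153,300 units, contribution = 153,300 × R$241.98 = R$37,095,534.00.
Subtracting fixed costs: EBIT = R$37,095,534.00 − R$11,658,000 = R$25,437,534.00. Interest = R$11,474,700.00.
DOL = R$37,095,534.00 ÷ R$25,437,534.00 = 1.4583; DFL = R$25,437,534.00 ÷ R$13,962,834.00 = 1.8218.
Combined leverage = 1.4583 × 1.8218 = 2.6567.

2.66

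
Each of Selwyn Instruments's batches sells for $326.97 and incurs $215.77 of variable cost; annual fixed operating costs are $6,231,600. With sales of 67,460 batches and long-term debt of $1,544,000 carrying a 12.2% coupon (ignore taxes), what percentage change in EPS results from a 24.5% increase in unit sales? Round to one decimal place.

At 67,460 units, contribution = 67,460 × $111.20 = $7,501,552.00.
Operating income = contribution − fixed costs = $7,501,552.00 − $6,231,600 = $1,269,952.00.
Interest = $188,368.00, so EBIT − I = $1,081,584.00.
DCL = total CM / (EBIT − I) = $7,501,552.00 / $1,081,584.00 = 6.9357.
%ΔEPS = DCL × %ΔSales = 6.9357 × +24.5% = +169.9%.

+169.9%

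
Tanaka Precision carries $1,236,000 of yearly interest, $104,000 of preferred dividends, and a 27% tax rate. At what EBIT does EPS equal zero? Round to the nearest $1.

Preferred dividends are paid after tax, so their pre-tax equivalent is $104,000 ÷ (1 − 0.27) = $142,465.75.
EPS = 0 when EBIT covers interest plus the pre-tax preferred burden: $1,236,000 + $142,465.75 = $1,378,465.75.

$1,378,466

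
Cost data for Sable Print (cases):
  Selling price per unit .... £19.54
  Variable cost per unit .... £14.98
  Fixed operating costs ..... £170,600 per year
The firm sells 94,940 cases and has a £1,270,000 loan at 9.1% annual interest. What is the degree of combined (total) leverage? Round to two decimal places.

Contribution at this volume is 94,940 × £4.56 = £432,926.40.
Operating income = contribution − fixed costs = £432,926.40 − £170,600 = £262,326.40. Interest = £115,570.00.
DOL = £432,926.40 ÷ £262,326.40 = 1.6503; DFL = £262,326.40 ÷ £146,756.40 = 1.7875.
DCL = DOL × DFL = 1.6503 × 1.7875 = 2.9499.

2.95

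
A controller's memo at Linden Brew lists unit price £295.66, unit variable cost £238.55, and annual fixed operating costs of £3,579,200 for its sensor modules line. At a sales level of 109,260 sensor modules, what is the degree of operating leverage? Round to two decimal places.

Total contribution margin = 109,260 × £57.11 = £6,239,838.60.
Operating income = contribution − fixed costs = £6,239,838.60 − £3,579,200 = £2,660,638.60.
DOL = contribution ÷ EBIT = £6,239,838.60 ÷ £2,660,638.60 = 2.3452.

2.35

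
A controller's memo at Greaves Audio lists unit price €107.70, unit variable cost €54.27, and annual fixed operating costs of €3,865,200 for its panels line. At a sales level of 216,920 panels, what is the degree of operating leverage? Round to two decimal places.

1.50

Total contribution margin = 216,920 × €53.43 = €11,590,035.60.
EBIT = €11,590,035.60 − €3,865,200 = €7,724,835.60.
Degree of operating leverage = €11,590,035.60 / €7,724,835.60 = 1.5004.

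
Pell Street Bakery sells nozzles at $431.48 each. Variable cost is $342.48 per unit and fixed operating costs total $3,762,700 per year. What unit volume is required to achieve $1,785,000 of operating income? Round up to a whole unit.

Unit CM = price − variable cost = $431.48 − $342.48 = $89.00.
Required volume = (fixed costs + target profit) ÷ CM = ($3,762,700 + $1,785,000) ÷ $89.00 = 62,333.71, so 62,334 nozzles.

62,334 nozzles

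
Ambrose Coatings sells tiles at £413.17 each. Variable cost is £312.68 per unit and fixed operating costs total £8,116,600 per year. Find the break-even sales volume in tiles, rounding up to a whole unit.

80,771 tiles

Contribution margin per unit = £413.17 − £312.68 = £100.49.
Break-even Q = £8,116,600 / £100.49 = 80,770.23 → 80,771 tiles.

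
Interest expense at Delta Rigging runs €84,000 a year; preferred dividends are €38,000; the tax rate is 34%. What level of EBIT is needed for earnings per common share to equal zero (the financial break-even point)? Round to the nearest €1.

€141,576

Grossing the preferred dividend up to pre-tax terms: €38,000 / (1 − 0.34) = €57,575.76.
EPS = 0 when EBIT covers interest plus the pre-tax preferred burden: €84,000 + €57,575.76 = €141,575.76.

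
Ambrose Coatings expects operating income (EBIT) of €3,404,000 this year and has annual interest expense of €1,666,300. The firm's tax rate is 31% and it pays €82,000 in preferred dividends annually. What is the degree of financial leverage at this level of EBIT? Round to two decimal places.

Interest = €1,666,300.00.
Preferred dividends grossed up pre-tax: €82,000 / (1 − 0.31) = €118,840.58.
DFL = EBIT ÷ [EBIT − I − D_p/(1−t)] = €3,404,000 ÷ [€3,404,000 − €1,666,300.00 − €118,840.58] = €3,404,000 ÷ €1,618,859.42 = 2.1027.

2.10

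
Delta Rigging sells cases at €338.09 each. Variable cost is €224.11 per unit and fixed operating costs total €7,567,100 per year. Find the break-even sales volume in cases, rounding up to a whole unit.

Contribution margin per unit = €338.09 − €224.11 = €113.98.
Break-even Q = €7,567,100 / €113.98 = 66,389.72 → 66,390 cases.

66,390 cases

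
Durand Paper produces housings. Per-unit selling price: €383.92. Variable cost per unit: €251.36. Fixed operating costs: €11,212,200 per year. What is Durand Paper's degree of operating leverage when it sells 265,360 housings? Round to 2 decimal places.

At 265,360 units, contribution = 265,360 × €132.56 = €35,176,121.60.
Operating income = contribution − fixed costs = €35,176,121.60 − €11,212,200 = €23,963,921.60.
So DOL = total CM / EBIT = €35,176,121.60 / €23,963,921.60 = 1.4679.

1.47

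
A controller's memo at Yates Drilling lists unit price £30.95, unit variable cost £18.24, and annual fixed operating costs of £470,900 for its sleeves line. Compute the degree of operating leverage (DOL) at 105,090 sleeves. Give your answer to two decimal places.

1.54

Contribution at this volume is 105,090 × £12.71 = £1,335,693.90.
Subtracting fixed costs: EBIT = £1,335,693.90 − £470,900 = £864,793.90.
So DOL = total CM / EBIT = £1,335,693.90 / £864,793.90 = 1.5445.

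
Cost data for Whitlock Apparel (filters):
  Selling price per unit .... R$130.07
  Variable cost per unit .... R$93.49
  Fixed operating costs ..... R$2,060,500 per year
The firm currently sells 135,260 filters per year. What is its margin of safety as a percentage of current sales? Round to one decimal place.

Contribution margin per unit = R$130.07 − R$93.49 = R$36.58. Break-even units = R$2,060,500 ÷ R$36.58 = 56,328.59; break-even revenue = 56,328.59 × R$130.07 = R$7,326,660.33.
Actual sales revenue = 135,260 × R$130.07 = R$17,593,268.20.
Margin of safety = (R$17,593,268.20 − R$7,326,660.33) ÷ R$17,593,268.20 = 58.4%.

58.4%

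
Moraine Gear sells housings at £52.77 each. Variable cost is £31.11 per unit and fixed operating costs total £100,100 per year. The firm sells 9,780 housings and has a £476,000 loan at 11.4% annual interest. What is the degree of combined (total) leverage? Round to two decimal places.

3.69

Contribution at this volume is 9,780 × £21.66 = £211,834.80.
Operating income = contribution − fixed costs = £211,834.80 − £100,100 = £111,734.80. Interest = £54,264.00, so EBIT − I = £57,470.80.
Degree of total leverage = total CM / (EBIT − interest) = £211,834.80 / £57,470.80 = 3.6860.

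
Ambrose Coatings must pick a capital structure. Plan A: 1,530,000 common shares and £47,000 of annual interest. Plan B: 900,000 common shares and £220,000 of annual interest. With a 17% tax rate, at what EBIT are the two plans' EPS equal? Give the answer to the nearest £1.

Set EPS_A = EPS_B: (EBIT − £47,000)(1 − 0.17) ÷ 1,530,000 = (EBIT − £220,000)(1 − 0.17) ÷ 900,000.
The (1 − t) factor cancels: (EBIT − 47,000) × 900,000 = (EBIT − 220,000) × 1,530,000.
Solving, EBIT = (220,000·1,530,000 − 47,000·900,000) / (1,530,000 − 900,000) = 294,300,000,000 / 630,000 = 467,142.86.

£467,143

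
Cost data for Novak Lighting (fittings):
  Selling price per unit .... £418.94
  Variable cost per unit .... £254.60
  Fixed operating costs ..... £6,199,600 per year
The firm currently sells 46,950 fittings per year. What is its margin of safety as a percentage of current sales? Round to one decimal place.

19.7%

Each unit contributes £418.94 − £254.60 = £164.34. Break-even units = £6,199,600 ÷ £164.34 = 37,724.23; break-even revenue = 37,724.23 × £418.94 = £15,804,189.02.
Actual sales revenue = 46,950 × £418.94 = £19,669,233.00.
Margin of safety = (£19,669,233.00 − £15,804,189.02) ÷ £19,669,233.00 = 19.7%.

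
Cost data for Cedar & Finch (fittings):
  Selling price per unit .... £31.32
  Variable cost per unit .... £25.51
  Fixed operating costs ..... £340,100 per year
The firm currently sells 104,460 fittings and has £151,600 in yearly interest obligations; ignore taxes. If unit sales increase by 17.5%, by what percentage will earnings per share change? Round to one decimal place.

Total contribution margin = 104,460 × £5.81 = £606,912.60.
Subtracting fixed costs: EBIT = £606,912.60 − £340,100 = £266,812.60.
After interest of £151,600.00, pre-tax earnings = £115,212.60.
DCL = total CM / (EBIT − I) = £606,912.60 / £115,212.60 = 5.2678.
EPS therefore changes by 5.2678 × (+17.5%) = +92.2%.

+92.2%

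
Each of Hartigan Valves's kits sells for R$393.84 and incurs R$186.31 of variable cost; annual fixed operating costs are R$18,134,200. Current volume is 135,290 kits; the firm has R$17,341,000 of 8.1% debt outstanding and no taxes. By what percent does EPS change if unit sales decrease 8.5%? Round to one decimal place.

Total contribution margin = 135,290 × R$207.53 = R$28,076,733.70.
Operating income = contribution − fixed costs = R$28,076,733.70 − R$18,134,200 = R$9,942,533.70.
After interest of R$1,404,621.00, pre-tax earnings = R$8,537,912.70.
DCL = total CM / (EBIT − I) = R$28,076,733.70 / R$8,537,912.70 = 3.2885.
EPS therefore changes by 3.2885 × (-8.5%) = -28.0%.

-28.0%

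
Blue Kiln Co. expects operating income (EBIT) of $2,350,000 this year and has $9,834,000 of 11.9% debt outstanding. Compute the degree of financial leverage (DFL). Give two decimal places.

1.99

Annual interest charges come to $1,170,246.00.
Degree of financial leverage = EBIT / (EBIT − interest) = $2,350,000 / $1,179,754.00 = 1.9919.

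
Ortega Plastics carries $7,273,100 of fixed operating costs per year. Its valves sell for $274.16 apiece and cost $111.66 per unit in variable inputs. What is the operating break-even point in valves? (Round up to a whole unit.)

Each unit contributes $274.16 − $111.66 = $162.50.
Units to break even: $7,273,100 ÷ $162.50 = 44,757.54, rounded up to 44,758.

44,758 valves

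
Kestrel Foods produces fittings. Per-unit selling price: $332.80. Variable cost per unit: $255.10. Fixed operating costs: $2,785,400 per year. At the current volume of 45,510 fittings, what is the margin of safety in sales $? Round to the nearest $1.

$3,215,469

Contribution margin per unit = $332.80 − $255.10 = $77.70. Break-even units = $2,785,400 ÷ $77.70 = 35,848.13; break-even revenue = 35,848.13 × $332.80 = $11,930,258.94.
Actual sales revenue = 45,510 × $332.80 = $15,145,728.00.
Margin of safety = $15,145,728.00 − $11,930,258.94 = $3,215,469.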